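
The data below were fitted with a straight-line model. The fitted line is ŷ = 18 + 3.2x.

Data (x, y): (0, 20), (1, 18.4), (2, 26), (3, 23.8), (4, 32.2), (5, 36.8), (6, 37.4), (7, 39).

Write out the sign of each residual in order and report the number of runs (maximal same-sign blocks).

6 runs

x=0: ŷ = 18 + 3.2·0 = 18; r = 20 − 18 = 2
x=1: ŷ = 18 + 3.2·1 = 21.2; r = 18.4 − 21.2 = -2.8
x=2: ŷ = 18 + 3.2·2 = 24.4; r = 26 − 24.4 = 1.6
x=3: ŷ = 18 + 3.2·3 = 27.6; r = 23.8 − 27.6 = -3.8
x=4: ŷ = 18 + 3.2·4 = 30.8; r = 32.2 − 30.8 = 1.4
x=5: ŷ = 18 + 3.2·5 = 34; r = 36.8 − 34 = 2.8
x=6: ŷ = 18 + 3.2·6 = 37.2; r = 37.4 − 37.2 = 0.2
x=7: ŷ = 18 + 3.2·7 = 40.4; r = 39 − 40.4 = -1.4
Signs: + − + − + + + −
Runs: +×1, −×1, +×1, −×1, +×3, −×1 → 6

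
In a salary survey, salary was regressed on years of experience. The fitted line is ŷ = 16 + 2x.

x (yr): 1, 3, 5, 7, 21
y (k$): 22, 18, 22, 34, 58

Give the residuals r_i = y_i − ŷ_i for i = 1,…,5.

4, -4, -4, 4, 0

x=1: ŷ = 16 + 2·1 = 18; r = 22 − 18 = 4
x=3: ŷ = 16 + 2·3 = 22; r = 18 − 22 = -4
x=5: ŷ = 16 + 2·5 = 26; r = 22 − 26 = -4
x=7: ŷ = 16 + 2·7 = 30; r = 34 − 30 = 4
x=21: ŷ = 16 + 2·21 = 58; r = 58 − 58 = 0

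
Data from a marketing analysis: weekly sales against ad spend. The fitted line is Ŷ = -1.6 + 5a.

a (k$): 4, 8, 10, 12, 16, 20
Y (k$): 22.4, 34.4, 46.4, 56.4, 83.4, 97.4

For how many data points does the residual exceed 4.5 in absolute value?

a=4: Ŷ = -1.6 + 5·4 = 18.4; r = 22.4 − 18.4 = 4
a=8: Ŷ = -1.6 + 5·8 = 38.4; r = 34.4 − 38.4 = -4
a=10: Ŷ = -1.6 + 5·10 = 48.4; r = 46.4 − 48.4 = -2
a=12: Ŷ = -1.6 + 5·12 = 58.4; r = 56.4 − 58.4 = -2
a=16: Ŷ = -1.6 + 5·16 = 78.4; r = 83.4 − 78.4 = 5
a=20: Ŷ = -1.6 + 5·20 = 98.4; r = 97.4 − 98.4 = -1
|r| > 4.5: a=16 (|r|=5) → 1

1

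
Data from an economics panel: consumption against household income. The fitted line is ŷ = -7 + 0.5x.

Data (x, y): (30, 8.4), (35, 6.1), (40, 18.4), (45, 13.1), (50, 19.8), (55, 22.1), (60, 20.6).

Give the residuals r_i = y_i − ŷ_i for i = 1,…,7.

x=30: ŷ = -7 + 0.5·30 = 8; r = 8.4 − 8 = 0.4
x=35: ŷ = -7 + 0.5·35 = 10.5; r = 6.1 − 10.5 = -4.4
x=40: ŷ = -7 + 0.5·40 = 13; r = 18.4 − 13 = 5.4
x=45: ŷ = -7 + 0.5·45 = 15.5; r = 13.1 − 15.5 = -2.4
x=50: ŷ = -7 + 0.5·50 = 18; r = 19.8 − 18 = 1.8
x=55: ŷ = -7 + 0.5·55 = 20.5; r = 22.1 − 20.5 = 1.6
x=60: ŷ = -7 + 0.5·60 = 23; r = 20.6 − 23 = -2.4

0.4, -4.4, 5.4, -2.4, 1.8, 1.6, -2.4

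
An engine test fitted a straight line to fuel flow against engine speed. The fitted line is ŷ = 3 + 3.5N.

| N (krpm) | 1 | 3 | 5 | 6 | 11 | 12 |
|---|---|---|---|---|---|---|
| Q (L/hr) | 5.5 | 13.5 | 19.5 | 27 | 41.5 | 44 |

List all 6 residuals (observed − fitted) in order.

-1, 0, -1, 3, 0, -1

N=1: ŷ = 3 + 3.5·1 = 6.5; e = 5.5 − 6.5 = -1
N=3: ŷ = 3 + 3.5·3 = 13.5; e = 13.5 − 13.5 = 0
N=5: ŷ = 3 + 3.5·5 = 20.5; e = 19.5 − 20.5 = -1
N=6: ŷ = 3 + 3.5·6 = 24; e = 27 − 24 = 3
N=11: ŷ = 3 + 3.5·11 = 41.5; e = 41.5 − 41.5 = 0
N=12: ŷ = 3 + 3.5·12 = 45; e = 44 − 45 = -1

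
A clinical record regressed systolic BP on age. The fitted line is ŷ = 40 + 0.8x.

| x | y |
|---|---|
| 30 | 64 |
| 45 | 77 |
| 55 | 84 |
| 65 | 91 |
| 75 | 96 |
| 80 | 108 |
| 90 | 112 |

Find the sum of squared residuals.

SSE = 34

x=30: ŷ = 40 + 0.8·30 = 64; e = 64 − 64 = 0
x=45: ŷ = 40 + 0.8·45 = 76; e = 77 − 76 = 1
x=55: ŷ = 40 + 0.8·55 = 84; e = 84 − 84 = 0
x=65: ŷ = 40 + 0.8·65 = 92; e = 91 − 92 = -1
x=75: ŷ = 40 + 0.8·75 = 100; e = 96 − 100 = -4
x=80: ŷ = 40 + 0.8·80 = 104; e = 108 − 104 = 4
x=90: ŷ = 40 + 0.8·90 = 112; e = 112 − 112 = 0
SSE = 0 + 1 + 0 + 1 + 16 + 16 + 0 = 34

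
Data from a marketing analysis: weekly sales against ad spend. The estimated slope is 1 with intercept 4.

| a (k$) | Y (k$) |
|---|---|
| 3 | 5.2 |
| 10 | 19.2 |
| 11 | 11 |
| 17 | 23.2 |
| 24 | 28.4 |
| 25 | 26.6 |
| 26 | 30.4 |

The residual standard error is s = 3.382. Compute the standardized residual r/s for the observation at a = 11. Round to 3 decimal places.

-1.183

ŷ = 4 + 11 = 15
r = 11 − 15 = -4
r/s = -4 / 3.382 = -1.183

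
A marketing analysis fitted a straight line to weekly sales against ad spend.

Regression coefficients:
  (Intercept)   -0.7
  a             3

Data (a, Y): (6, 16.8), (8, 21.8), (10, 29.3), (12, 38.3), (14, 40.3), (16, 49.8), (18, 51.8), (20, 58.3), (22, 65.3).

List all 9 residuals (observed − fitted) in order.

-0.5, -1.5, 0, 3, -1, 2.5, -1.5, -1, 0

a=6: Ŷ = -0.7 + 3·6 = 17.3; r = 16.8 − 17.3 = -0.5
a=8: Ŷ = -0.7 + 3·8 = 23.3; r = 21.8 − 23.3 = -1.5
a=10: Ŷ = -0.7 + 3·10 = 29.3; r = 29.3 − 29.3 = 0
a=12: Ŷ = -0.7 + 3·12 = 35.3; r = 38.3 − 35.3 = 3
a=14: Ŷ = -0.7 + 3·14 = 41.3; r = 40.3 − 41.3 = -1
a=16: Ŷ = -0.7 + 3·16 = 47.3; r = 49.8 − 47.3 = 2.5
a=18: Ŷ = -0.7 + 3·18 = 53.3; r = 51.8 − 53.3 = -1.5
a=20: Ŷ = -0.7 + 3·20 = 59.3; r = 58.3 − 59.3 = -1
a=22: Ŷ = -0.7 + 3·22 = 65.3; r = 65.3 − 65.3 = 0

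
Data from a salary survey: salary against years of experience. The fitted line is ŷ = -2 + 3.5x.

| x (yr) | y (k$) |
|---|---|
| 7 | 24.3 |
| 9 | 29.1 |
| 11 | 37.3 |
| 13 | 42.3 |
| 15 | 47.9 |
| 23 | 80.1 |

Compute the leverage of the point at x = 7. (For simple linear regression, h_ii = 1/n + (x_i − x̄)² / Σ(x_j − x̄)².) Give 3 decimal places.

h = 0.392

x̄ = (7 + 9 + 11 + 13 + 15 + 23)/6 = 13
Σ(x − x̄)² = 36 + 16 + 4 + 0 + 4 + 100 = 160
h = 1/6 + (-6)²/160 = 0.166667 + 0.225 = 0.392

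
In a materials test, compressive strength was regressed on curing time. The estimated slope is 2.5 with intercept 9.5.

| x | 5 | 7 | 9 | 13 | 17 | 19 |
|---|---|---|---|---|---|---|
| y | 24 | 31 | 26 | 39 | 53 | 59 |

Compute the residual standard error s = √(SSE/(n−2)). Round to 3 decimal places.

x=5: ŷ = 9.5 + 2.5·5 = 22; e = 24 − 22 = 2
x=7: ŷ = 9.5 + 2.5·7 = 27; e = 31 − 27 = 4
x=9: ŷ = 9.5 + 2.5·9 = 32; e = 26 − 32 = -6
x=13: ŷ = 9.5 + 2.5·13 = 42; e = 39 − 42 = -3
x=17: ŷ = 9.5 + 2.5·17 = 52; e = 53 − 52 = 1
x=19: ŷ = 9.5 + 2.5·19 = 57; e = 59 − 57 = 2
SSE = 4 + 16 + 36 + 9 + 1 + 4 = 70
s = √(70/4) = √17.5 ≈ 4.183

s = 4.183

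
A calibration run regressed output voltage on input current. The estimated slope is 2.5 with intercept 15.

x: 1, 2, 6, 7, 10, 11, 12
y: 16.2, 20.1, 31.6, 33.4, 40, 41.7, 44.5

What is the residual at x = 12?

r = -0.5

ŷ = 15 + 2.5·12 = 45
r = 44.5 − 45 = -0.5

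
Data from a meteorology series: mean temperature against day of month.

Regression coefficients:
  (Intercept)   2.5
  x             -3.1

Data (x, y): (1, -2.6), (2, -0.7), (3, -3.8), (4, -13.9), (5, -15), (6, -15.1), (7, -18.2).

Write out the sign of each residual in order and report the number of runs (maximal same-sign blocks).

x=1: ŷ = 2.5 − 3.1·1 = -0.6; r = -2.6 − (-0.6) = -2
x=2: ŷ = 2.5 − 3.1·2 = -3.7; r = -0.7 − (-3.7) = 3
x=3: ŷ = 2.5 − 3.1·3 = -6.8; r = -3.8 − (-6.8) = 3
x=4: ŷ = 2.5 − 3.1·4 = -9.9; r = -13.9 − (-9.9) = -4
x=5: ŷ = 2.5 − 3.1·5 = -13; r = -15 − (-13) = -2
x=6: ŷ = 2.5 − 3.1·6 = -16.1; r = -15.1 − (-16.1) = 1
x=7: ŷ = 2.5 − 3.1·7 = -19.2; r = -18.2 − (-19.2) = 1
Signs: − + + − − + +
Runs: −×1, +×2, −×2, +×2 → 4

4 runs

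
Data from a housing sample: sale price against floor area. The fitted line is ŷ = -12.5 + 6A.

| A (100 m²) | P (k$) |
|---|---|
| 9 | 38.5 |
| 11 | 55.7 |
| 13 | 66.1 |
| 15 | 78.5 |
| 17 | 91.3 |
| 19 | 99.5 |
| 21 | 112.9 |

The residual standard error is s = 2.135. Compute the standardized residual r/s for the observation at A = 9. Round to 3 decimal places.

-1.405

ŷ = -12.5 + 6·9 = 41.5
r = 38.5 − 41.5 = -3
r/s = -3 / 2.135 = -1.405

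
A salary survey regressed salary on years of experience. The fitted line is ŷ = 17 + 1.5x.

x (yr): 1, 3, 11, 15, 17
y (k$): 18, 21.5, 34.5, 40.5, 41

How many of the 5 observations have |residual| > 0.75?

3

x=1: ŷ = 17 + 1.5·1 = 18.5; r = 18 − 18.5 = -0.5
x=3: ŷ = 17 + 1.5·3 = 21.5; r = 21.5 − 21.5 = 0
x=11: ŷ = 17 + 1.5·11 = 33.5; r = 34.5 − 33.5 = 1
x=15: ŷ = 17 + 1.5·15 = 39.5; r = 40.5 − 39.5 = 1
x=17: ŷ = 17 + 1.5·17 = 42.5; r = 41 − 42.5 = -1.5
|r| > 0.75: x=11 (|r|=1), x=15 (|r|=1), x=17 (|r|=1.5) → 3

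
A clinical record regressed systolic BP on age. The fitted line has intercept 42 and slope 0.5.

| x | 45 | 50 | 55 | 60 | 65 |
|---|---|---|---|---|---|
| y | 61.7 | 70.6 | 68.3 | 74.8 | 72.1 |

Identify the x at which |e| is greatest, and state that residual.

x = 50, e = 3.6

x=45: ŷ = 42 + 0.5·45 = 64.5; e = 61.7 − 64.5 = -2.8
x=50: ŷ = 42 + 0.5·50 = 67; e = 70.6 − 67 = 3.6
x=55: ŷ = 42 + 0.5·55 = 69.5; e = 68.3 − 69.5 = -1.2
x=60: ŷ = 42 + 0.5·60 = 72; e = 74.8 − 72 = 2.8
x=65: ŷ = 42 + 0.5·65 = 74.5; e = 72.1 − 74.5 = -2.4
Largest |e| is 3.6 at x = 50, residual 3.6.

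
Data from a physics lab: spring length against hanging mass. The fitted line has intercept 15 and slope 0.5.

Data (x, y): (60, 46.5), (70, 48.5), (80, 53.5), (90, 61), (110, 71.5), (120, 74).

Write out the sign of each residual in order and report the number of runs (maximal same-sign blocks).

4 runs

x=60: ŷ = 15 + 0.5·60 = 45; e = 46.5 − 45 = 1.5
x=70: ŷ = 15 + 0.5·70 = 50; e = 48.5 − 50 = -1.5
x=80: ŷ = 15 + 0.5·80 = 55; e = 53.5 − 55 = -1.5
x=90: ŷ = 15 + 0.5·90 = 60; e = 61 − 60 = 1
x=110: ŷ = 15 + 0.5·110 = 70; e = 71.5 − 70 = 1.5
x=120: ŷ = 15 + 0.5·120 = 75; e = 74 − 75 = -1
Signs: + − − + + −
Runs: +×1, −×2, +×2, −×1 → 4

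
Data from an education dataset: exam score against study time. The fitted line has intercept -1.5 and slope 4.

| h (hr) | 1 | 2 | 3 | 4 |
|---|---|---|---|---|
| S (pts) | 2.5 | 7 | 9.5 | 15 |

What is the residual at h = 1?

ŷ = -1.5 + 4·1 = 2.5
r = 2.5 − 2.5 = 0

r = 0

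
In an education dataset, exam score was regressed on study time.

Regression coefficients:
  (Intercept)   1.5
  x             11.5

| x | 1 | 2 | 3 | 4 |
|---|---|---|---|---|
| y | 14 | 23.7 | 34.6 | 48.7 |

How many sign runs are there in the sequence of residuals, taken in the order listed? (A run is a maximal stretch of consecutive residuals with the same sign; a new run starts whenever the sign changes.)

3 runs

x=1: ŷ = 1.5 + 11.5·1 = 13; r = 14 − 13 = 1
x=2: ŷ = 1.5 + 11.5·2 = 24.5; r = 23.7 − 24.5 = -0.8
x=3: ŷ = 1.5 + 11.5·3 = 36; r = 34.6 − 36 = -1.4
x=4: ŷ = 1.5 + 11.5·4 = 47.5; r = 48.7 − 47.5 = 1.2
Signs: + − − +
Runs: +×1, −×2, +×1 → 3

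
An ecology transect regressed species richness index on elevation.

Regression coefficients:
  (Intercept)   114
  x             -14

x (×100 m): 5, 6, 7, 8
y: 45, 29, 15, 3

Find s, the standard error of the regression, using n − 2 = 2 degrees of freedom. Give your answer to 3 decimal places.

x=5: ŷ = 114 − 14·5 = 44; e = 45 − 44 = 1
x=6: ŷ = 114 − 14·6 = 30; e = 29 − 30 = -1
x=7: ŷ = 114 − 14·7 = 16; e = 15 − 16 = -1
x=8: ŷ = 114 − 14·8 = 2; e = 3 − 2 = 1
SSE = 1 + 1 + 1 + 1 = 4
s = √(4/2) = √2 ≈ 1.414

s = 1.414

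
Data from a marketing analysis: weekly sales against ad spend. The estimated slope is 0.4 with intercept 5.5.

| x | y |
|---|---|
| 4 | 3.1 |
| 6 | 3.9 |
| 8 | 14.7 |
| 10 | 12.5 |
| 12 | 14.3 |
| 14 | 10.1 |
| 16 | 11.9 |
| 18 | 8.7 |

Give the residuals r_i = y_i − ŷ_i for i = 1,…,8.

-4, -4, 6, 3, 4, -1, 0, -4

x=4: ŷ = 5.5 + 0.4·4 = 7.1; r = 3.1 − 7.1 = -4
x=6: ŷ = 5.5 + 0.4·6 = 7.9; r = 3.9 − 7.9 = -4
x=8: ŷ = 5.5 + 0.4·8 = 8.7; r = 14.7 − 8.7 = 6
x=10: ŷ = 5.5 + 0.4·10 = 9.5; r = 12.5 − 9.5 = 3
x=12: ŷ = 5.5 + 0.4·12 = 10.3; r = 14.3 − 10.3 = 4
x=14: ŷ = 5.5 + 0.4·14 = 11.1; r = 10.1 − 11.1 = -1
x=16: ŷ = 5.5 + 0.4·16 = 11.9; r = 11.9 − 11.9 = 0
x=18: ŷ = 5.5 + 0.4·18 = 12.7; r = 8.7 − 12.7 = -4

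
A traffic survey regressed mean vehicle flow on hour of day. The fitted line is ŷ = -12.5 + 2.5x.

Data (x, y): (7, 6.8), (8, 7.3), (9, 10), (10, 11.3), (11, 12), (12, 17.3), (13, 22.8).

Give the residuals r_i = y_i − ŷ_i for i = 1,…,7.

x=7: ŷ = -12.5 + 2.5·7 = 5; r = 6.8 − 5 = 1.8
x=8: ŷ = -12.5 + 2.5·8 = 7.5; r = 7.3 − 7.5 = -0.2
x=9: ŷ = -12.5 + 2.5·9 = 10; r = 10 − 10 = 0
x=10: ŷ = -12.5 + 2.5·10 = 12.5; r = 11.3 − 12.5 = -1.2
x=11: ŷ = -12.5 + 2.5·11 = 15; r = 12 − 15 = -3
x=12: ŷ = -12.5 + 2.5·12 = 17.5; r = 17.3 − 17.5 = -0.2
x=13: ŷ = -12.5 + 2.5·13 = 20; r = 22.8 − 20 = 2.8

1.8, -0.2, 0, -1.2, -3, -0.2, 2.8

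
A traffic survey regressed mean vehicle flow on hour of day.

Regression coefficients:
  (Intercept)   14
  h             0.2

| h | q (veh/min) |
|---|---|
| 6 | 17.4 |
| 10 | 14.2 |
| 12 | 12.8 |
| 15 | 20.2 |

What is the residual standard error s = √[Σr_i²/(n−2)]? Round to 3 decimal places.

s = 3.955

h=6: q̂ = 14 + 0.2·6 = 15.2; r = 17.4 − 15.2 = 2.2
h=10: q̂ = 14 + 0.2·10 = 16; r = 14.2 − 16 = -1.8
h=12: q̂ = 14 + 0.2·12 = 16.4; r = 12.8 − 16.4 = -3.6
h=15: q̂ = 14 + 0.2·15 = 17; r = 20.2 − 17 = 3.2
SSE = 4.84 + 3.24 + 12.96 + 10.24 = 31.28
s = √(31.28/2) = √15.64 ≈ 3.955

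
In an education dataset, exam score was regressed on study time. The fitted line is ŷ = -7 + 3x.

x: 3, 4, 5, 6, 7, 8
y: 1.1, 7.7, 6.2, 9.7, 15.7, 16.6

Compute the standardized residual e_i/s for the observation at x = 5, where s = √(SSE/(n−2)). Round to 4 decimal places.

x=3: ŷ = -7 + 3·3 = 2; e = 1.1 − 2 = -0.9
x=4: ŷ = -7 + 3·4 = 5; e = 7.7 − 5 = 2.7
x=5: ŷ = -7 + 3·5 = 8; e = 6.2 − 8 = -1.8
x=6: ŷ = -7 + 3·6 = 11; e = 9.7 − 11 = -1.3
x=7: ŷ = -7 + 3·7 = 14; e = 15.7 − 14 = 1.7
x=8: ŷ = -7 + 3·8 = 17; e = 16.6 − 17 = -0.4
SSE = 0.81 + 7.29 + 3.24 + 1.69 + 2.89 + 0.16 = 16.08
s = √(16.08/4) = 2.00499
e/s = -1.8 / 2.00499 = -0.8978

-0.8978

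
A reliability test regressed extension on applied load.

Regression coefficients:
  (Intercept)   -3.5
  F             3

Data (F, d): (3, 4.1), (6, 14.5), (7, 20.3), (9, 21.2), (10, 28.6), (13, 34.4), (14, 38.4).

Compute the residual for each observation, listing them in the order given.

F=3: d̂ = -3.5 + 3·3 = 5.5; e = 4.1 − 5.5 = -1.4
F=6: d̂ = -3.5 + 3·6 = 14.5; e = 14.5 − 14.5 = 0
F=7: d̂ = -3.5 + 3·7 = 17.5; e = 20.3 − 17.5 = 2.8
F=9: d̂ = -3.5 + 3·9 = 23.5; e = 21.2 − 23.5 = -2.3
F=10: d̂ = -3.5 + 3·10 = 26.5; e = 28.6 − 26.5 = 2.1
F=13: d̂ = -3.5 + 3·13 = 35.5; e = 34.4 − 35.5 = -1.1
F=14: d̂ = -3.5 + 3·14 = 38.5; e = 38.4 − 38.5 = -0.1

-1.4, 0, 2.8, -2.3, 2.1, -1.1, -0.1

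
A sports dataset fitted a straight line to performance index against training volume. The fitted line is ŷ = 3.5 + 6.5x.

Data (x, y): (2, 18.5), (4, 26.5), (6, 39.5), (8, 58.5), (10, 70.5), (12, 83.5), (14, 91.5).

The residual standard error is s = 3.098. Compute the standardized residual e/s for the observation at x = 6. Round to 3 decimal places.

ŷ = 3.5 + 6.5·6 = 42.5
e = 39.5 − 42.5 = -3
e/s = -3 / 3.098 = -0.968

-0.968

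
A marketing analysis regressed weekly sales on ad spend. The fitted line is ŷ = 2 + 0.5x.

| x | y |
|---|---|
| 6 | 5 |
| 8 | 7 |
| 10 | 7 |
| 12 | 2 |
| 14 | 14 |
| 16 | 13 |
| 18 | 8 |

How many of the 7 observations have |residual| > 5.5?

x=6: ŷ = 2 + 0.5·6 = 5; e = 5 − 5 = 0
x=8: ŷ = 2 + 0.5·8 = 6; e = 7 − 6 = 1
x=10: ŷ = 2 + 0.5·10 = 7; e = 7 − 7 = 0
x=12: ŷ = 2 + 0.5·12 = 8; e = 2 − 8 = -6
x=14: ŷ = 2 + 0.5·14 = 9; e = 14 − 9 = 5
x=16: ŷ = 2 + 0.5·16 = 10; e = 13 − 10 = 3
x=18: ŷ = 2 + 0.5·18 = 11; e = 8 − 11 = -3
|e| > 5.5: x=12 (|e|=6) → 1

1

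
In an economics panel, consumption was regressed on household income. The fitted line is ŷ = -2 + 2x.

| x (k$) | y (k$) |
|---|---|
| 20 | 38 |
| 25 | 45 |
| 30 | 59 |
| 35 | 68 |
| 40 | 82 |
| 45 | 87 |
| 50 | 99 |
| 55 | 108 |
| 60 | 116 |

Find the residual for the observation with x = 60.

e = -2

ŷ = -2 + 2·60 = 118
e = 116 − 118 = -2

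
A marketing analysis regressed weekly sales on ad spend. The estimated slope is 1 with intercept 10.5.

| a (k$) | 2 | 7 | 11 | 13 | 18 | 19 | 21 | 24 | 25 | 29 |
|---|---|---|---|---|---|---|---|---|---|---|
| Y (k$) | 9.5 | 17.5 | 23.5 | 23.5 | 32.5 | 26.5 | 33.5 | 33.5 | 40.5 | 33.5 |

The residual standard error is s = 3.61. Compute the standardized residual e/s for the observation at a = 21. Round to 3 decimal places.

0.554

Ŷ = 10.5 + 21 = 31.5
e = 33.5 − 31.5 = 2
e/s = 2 / 3.61 = 0.554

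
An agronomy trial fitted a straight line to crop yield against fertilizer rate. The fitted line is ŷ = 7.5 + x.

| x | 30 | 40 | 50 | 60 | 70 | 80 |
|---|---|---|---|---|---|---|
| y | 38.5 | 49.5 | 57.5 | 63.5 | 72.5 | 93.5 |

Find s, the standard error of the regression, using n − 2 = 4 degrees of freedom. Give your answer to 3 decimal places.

x=30: ŷ = 7.5 + 30 = 37.5; e = 38.5 − 37.5 = 1
x=40: ŷ = 7.5 + 40 = 47.5; e = 49.5 − 47.5 = 2
x=50: ŷ = 7.5 + 50 = 57.5; e = 57.5 − 57.5 = 0
x=60: ŷ = 7.5 + 60 = 67.5; e = 63.5 − 67.5 = -4
x=70: ŷ = 7.5 + 70 = 77.5; e = 72.5 − 77.5 = -5
x=80: ŷ = 7.5 + 80 = 87.5; e = 93.5 − 87.5 = 6
SSE = 1 + 4 + 0 + 16 + 25 + 36 = 82
s = √(82/4) = √20.5 ≈ 4.528

s = 4.528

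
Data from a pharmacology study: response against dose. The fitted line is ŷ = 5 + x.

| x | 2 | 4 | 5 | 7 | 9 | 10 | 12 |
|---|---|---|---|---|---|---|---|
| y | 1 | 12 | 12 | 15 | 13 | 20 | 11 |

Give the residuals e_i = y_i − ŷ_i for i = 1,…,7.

-6, 3, 2, 3, -1, 5, -6

x=2: ŷ = 5 + 2 = 7; e = 1 − 7 = -6
x=4: ŷ = 5 + 4 = 9; e = 12 − 9 = 3
x=5: ŷ = 5 + 5 = 10; e = 12 − 10 = 2
x=7: ŷ = 5 + 7 = 12; e = 15 − 12 = 3
x=9: ŷ = 5 + 9 = 14; e = 13 − 14 = -1
x=10: ŷ = 5 + 10 = 15; e = 20 − 15 = 5
x=12: ŷ = 5 + 12 = 17; e = 11 − 17 = -6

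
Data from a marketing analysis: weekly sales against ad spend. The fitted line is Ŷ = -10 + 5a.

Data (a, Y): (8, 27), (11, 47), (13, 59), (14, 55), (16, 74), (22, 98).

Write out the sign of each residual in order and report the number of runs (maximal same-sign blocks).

a=8: Ŷ = -10 + 5·8 = 30; e = 27 − 30 = -3
a=11: Ŷ = -10 + 5·11 = 45; e = 47 − 45 = 2
a=13: Ŷ = -10 + 5·13 = 55; e = 59 − 55 = 4
a=14: Ŷ = -10 + 5·14 = 60; e = 55 − 60 = -5
a=16: Ŷ = -10 + 5·16 = 70; e = 74 − 70 = 4
a=22: Ŷ = -10 + 5·22 = 100; e = 98 − 100 = -2
Signs: − + + − + −
Runs: −×1, +×2, −×1, +×1, −×1 → 5

5 runs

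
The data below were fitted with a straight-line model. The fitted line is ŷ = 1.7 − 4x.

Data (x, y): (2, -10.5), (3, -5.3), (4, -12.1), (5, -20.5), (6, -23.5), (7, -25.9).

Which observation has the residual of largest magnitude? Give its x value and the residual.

x=2: ŷ = 1.7 − 4·2 = -6.3; e = -10.5 − (-6.3) = -4.2
x=3: ŷ = 1.7 − 4·3 = -10.3; e = -5.3 − (-10.3) = 5
x=4: ŷ = 1.7 − 4·4 = -14.3; e = -12.1 − (-14.3) = 2.2
x=5: ŷ = 1.7 − 4·5 = -18.3; e = -20.5 − (-18.3) = -2.2
x=6: ŷ = 1.7 − 4·6 = -22.3; e = -23.5 − (-22.3) = -1.2
x=7: ŷ = 1.7 − 4·7 = -26.3; e = -25.9 − (-26.3) = 0.4
Largest |e| is 5 at x = 3, residual 5.

x = 3, e = 5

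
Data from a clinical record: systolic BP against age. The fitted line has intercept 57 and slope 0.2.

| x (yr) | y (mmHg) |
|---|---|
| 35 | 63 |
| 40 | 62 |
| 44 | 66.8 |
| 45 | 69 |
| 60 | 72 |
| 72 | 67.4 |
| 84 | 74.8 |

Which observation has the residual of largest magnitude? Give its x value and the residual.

x = 72, r = -4

x=35: ŷ = 57 + 0.2·35 = 64; r = 63 − 64 = -1
x=40: ŷ = 57 + 0.2·40 = 65; r = 62 − 65 = -3
x=44: ŷ = 57 + 0.2·44 = 65.8; r = 66.8 − 65.8 = 1
x=45: ŷ = 57 + 0.2·45 = 66; r = 69 − 66 = 3
x=60: ŷ = 57 + 0.2·60 = 69; r = 72 − 69 = 3
x=72: ŷ = 57 + 0.2·72 = 71.4; r = 67.4 − 71.4 = -4
x=84: ŷ = 57 + 0.2·84 = 73.8; r = 74.8 − 73.8 = 1
Largest |r| is 4 at x = 72, residual -4.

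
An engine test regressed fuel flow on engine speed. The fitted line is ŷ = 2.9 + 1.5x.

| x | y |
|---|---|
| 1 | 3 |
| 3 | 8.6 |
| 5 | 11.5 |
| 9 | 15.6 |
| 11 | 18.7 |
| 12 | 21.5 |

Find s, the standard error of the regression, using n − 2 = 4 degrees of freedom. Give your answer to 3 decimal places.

x=1: ŷ = 2.9 + 1.5·1 = 4.4; r = 3 − 4.4 = -1.4
x=3: ŷ = 2.9 + 1.5·3 = 7.4; r = 8.6 − 7.4 = 1.2
x=5: ŷ = 2.9 + 1.5·5 = 10.4; r = 11.5 − 10.4 = 1.1
x=9: ŷ = 2.9 + 1.5·9 = 16.4; r = 15.6 − 16.4 = -0.8
x=11: ŷ = 2.9 + 1.5·11 = 19.4; r = 18.7 − 19.4 = -0.7
x=12: ŷ = 2.9 + 1.5·12 = 20.9; r = 21.5 − 20.9 = 0.6
SSE = 1.96 + 1.44 + 1.21 + 0.64 + 0.49 + 0.36 = 6.1
s = √(6.1/4) = √1.525 ≈ 1.235

s = 1.235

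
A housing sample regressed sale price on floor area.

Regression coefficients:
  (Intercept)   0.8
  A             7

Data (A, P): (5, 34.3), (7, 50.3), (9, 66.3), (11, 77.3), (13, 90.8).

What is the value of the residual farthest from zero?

r = 2.5

A=5: P̂ = 0.8 + 7·5 = 35.8; r = 34.3 − 35.8 = -1.5
A=7: P̂ = 0.8 + 7·7 = 49.8; r = 50.3 − 49.8 = 0.5
A=9: P̂ = 0.8 + 7·9 = 63.8; r = 66.3 − 63.8 = 2.5
A=11: P̂ = 0.8 + 7·11 = 77.8; r = 77.3 − 77.8 = -0.5
A=13: P̂ = 0.8 + 7·13 = 91.8; r = 90.8 − 91.8 = -1
Largest |r| is 2.5 at A = 9, residual 2.5.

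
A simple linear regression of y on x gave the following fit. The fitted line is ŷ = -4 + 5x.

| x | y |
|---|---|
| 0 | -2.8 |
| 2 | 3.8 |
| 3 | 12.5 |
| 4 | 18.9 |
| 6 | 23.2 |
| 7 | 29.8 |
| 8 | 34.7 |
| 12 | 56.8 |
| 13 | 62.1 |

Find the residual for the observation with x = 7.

ŷ = -4 + 5·7 = 31
e = 29.8 − 31 = -1.2

e = -1.2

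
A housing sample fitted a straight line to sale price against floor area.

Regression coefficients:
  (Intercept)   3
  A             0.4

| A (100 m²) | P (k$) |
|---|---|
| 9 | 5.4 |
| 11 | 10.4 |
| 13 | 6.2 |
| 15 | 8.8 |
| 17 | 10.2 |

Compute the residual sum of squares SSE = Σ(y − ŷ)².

A=9: P̂ = 3 + 0.4·9 = 6.6; e = 5.4 − 6.6 = -1.2
A=11: P̂ = 3 + 0.4·11 = 7.4; e = 10.4 − 7.4 = 3
A=13: P̂ = 3 + 0.4·13 = 8.2; e = 6.2 − 8.2 = -2
A=15: P̂ = 3 + 0.4·15 = 9; e = 8.8 − 9 = -0.2
A=17: P̂ = 3 + 0.4·17 = 9.8; e = 10.2 − 9.8 = 0.4
SSE = 1.44 + 9 + 4 + 0.04 + 0.16 = 14.64

SSE = 14.64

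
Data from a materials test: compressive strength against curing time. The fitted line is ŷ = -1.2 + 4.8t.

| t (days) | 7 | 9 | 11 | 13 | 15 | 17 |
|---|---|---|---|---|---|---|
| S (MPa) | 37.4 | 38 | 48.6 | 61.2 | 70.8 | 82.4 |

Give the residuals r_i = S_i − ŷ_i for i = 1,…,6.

5, -4, -3, 0, 0, 2

t=7: ŷ = -1.2 + 4.8·7 = 32.4; r = 37.4 − 32.4 = 5
t=9: ŷ = -1.2 + 4.8·9 = 42; r = 38 − 42 = -4
t=11: ŷ = -1.2 + 4.8·11 = 51.6; r = 48.6 − 51.6 = -3
t=13: ŷ = -1.2 + 4.8·13 = 61.2; r = 61.2 − 61.2 = 0
t=15: ŷ = -1.2 + 4.8·15 = 70.8; r = 70.8 − 70.8 = 0
t=17: ŷ = -1.2 + 4.8·17 = 80.4; r = 82.4 − 80.4 = 2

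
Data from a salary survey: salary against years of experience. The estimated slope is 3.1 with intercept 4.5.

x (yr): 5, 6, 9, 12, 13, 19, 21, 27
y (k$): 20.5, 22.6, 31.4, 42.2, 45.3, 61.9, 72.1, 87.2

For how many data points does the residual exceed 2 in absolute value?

x=5: ŷ = 4.5 + 3.1·5 = 20; r = 20.5 − 20 = 0.5
x=6: ŷ = 4.5 + 3.1·6 = 23.1; r = 22.6 − 23.1 = -0.5
x=9: ŷ = 4.5 + 3.1·9 = 32.4; r = 31.4 − 32.4 = -1
x=12: ŷ = 4.5 + 3.1·12 = 41.7; r = 42.2 − 41.7 = 0.5
x=13: ŷ = 4.5 + 3.1·13 = 44.8; r = 45.3 − 44.8 = 0.5
x=19: ŷ = 4.5 + 3.1·19 = 63.4; r = 61.9 − 63.4 = -1.5
x=21: ŷ = 4.5 + 3.1·21 = 69.6; r = 72.1 − 69.6 = 2.5
x=27: ŷ = 4.5 + 3.1·27 = 88.2; r = 87.2 − 88.2 = -1
|r| > 2: x=21 (|r|=2.5) → 1

1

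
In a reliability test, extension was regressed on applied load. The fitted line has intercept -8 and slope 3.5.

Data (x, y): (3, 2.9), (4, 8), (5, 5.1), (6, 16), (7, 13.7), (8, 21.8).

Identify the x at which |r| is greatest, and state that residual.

x = 5, r = -4.4

x=3: ŷ = -8 + 3.5·3 = 2.5; r = 2.9 − 2.5 = 0.4
x=4: ŷ = -8 + 3.5·4 = 6; r = 8 − 6 = 2
x=5: ŷ = -8 + 3.5·5 = 9.5; r = 5.1 − 9.5 = -4.4
x=6: ŷ = -8 + 3.5·6 = 13; r = 16 − 13 = 3
x=7: ŷ = -8 + 3.5·7 = 16.5; r = 13.7 − 16.5 = -2.8
x=8: ŷ = -8 + 3.5·8 = 20; r = 21.8 − 20 = 1.8
Largest |r| is 4.4 at x = 5, residual -4.4.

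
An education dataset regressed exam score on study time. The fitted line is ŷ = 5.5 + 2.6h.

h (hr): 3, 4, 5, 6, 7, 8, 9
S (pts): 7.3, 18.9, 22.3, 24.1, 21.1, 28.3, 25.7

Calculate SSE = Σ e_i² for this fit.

SSE = 89.44

h=3: ŷ = 5.5 + 2.6·3 = 13.3; e = 7.3 − 13.3 = -6
h=4: ŷ = 5.5 + 2.6·4 = 15.9; e = 18.9 − 15.9 = 3
h=5: ŷ = 5.5 + 2.6·5 = 18.5; e = 22.3 − 18.5 = 3.8
h=6: ŷ = 5.5 + 2.6·6 = 21.1; e = 24.1 − 21.1 = 3
h=7: ŷ = 5.5 + 2.6·7 = 23.7; e = 21.1 − 23.7 = -2.6
h=8: ŷ = 5.5 + 2.6·8 = 26.3; e = 28.3 − 26.3 = 2
h=9: ŷ = 5.5 + 2.6·9 = 28.9; e = 25.7 − 28.9 = -3.2
SSE = 36 + 9 + 14.44 + 9 + 6.76 + 4 + 10.24 = 89.44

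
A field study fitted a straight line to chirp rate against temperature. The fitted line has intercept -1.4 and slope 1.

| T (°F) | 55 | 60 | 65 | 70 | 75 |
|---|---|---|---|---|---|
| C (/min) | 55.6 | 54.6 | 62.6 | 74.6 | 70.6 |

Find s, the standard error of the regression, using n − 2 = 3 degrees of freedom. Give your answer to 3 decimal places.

s = 4.690

T=55: Ĉ = -1.4 + 55 = 53.6; e = 55.6 − 53.6 = 2
T=60: Ĉ = -1.4 + 60 = 58.6; e = 54.6 − 58.6 = -4
T=65: Ĉ = -1.4 + 65 = 63.6; e = 62.6 − 63.6 = -1
T=70: Ĉ = -1.4 + 70 = 68.6; e = 74.6 − 68.6 = 6
T=75: Ĉ = -1.4 + 75 = 73.6; e = 70.6 − 73.6 = -3
SSE = 4 + 16 + 1 + 36 + 9 = 66
s = √(66/3) = √22 ≈ 4.690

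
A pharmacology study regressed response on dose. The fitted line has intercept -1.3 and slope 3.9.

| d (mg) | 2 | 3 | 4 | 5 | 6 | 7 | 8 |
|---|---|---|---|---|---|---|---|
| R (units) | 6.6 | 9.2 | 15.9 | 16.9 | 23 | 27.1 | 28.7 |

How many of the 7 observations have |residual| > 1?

5

d=2: R̂ = -1.3 + 3.9·2 = 6.5; e = 6.6 − 6.5 = 0.1
d=3: R̂ = -1.3 + 3.9·3 = 10.4; e = 9.2 − 10.4 = -1.2
d=4: R̂ = -1.3 + 3.9·4 = 14.3; e = 15.9 − 14.3 = 1.6
d=5: R̂ = -1.3 + 3.9·5 = 18.2; e = 16.9 − 18.2 = -1.3
d=6: R̂ = -1.3 + 3.9·6 = 22.1; e = 23 − 22.1 = 0.9
d=7: R̂ = -1.3 + 3.9·7 = 26; e = 27.1 − 26 = 1.1
d=8: R̂ = -1.3 + 3.9·8 = 29.9; e = 28.7 − 29.9 = -1.2
|e| > 1: d=3 (|e|=1.2), d=4 (|e|=1.6), d=5 (|e|=1.3), d=7 (|e|=1.1), d=8 (|e|=1.2) → 5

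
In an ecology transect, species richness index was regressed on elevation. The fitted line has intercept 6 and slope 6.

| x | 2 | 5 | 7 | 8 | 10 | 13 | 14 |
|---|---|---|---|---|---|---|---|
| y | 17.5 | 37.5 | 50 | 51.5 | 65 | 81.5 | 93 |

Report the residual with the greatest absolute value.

x=2: ŷ = 6 + 6·2 = 18; r = 17.5 − 18 = -0.5
x=5: ŷ = 6 + 6·5 = 36; r = 37.5 − 36 = 1.5
x=7: ŷ = 6 + 6·7 = 48; r = 50 − 48 = 2
x=8: ŷ = 6 + 6·8 = 54; r = 51.5 − 54 = -2.5
x=10: ŷ = 6 + 6·10 = 66; r = 65 − 66 = -1
x=13: ŷ = 6 + 6·13 = 84; r = 81.5 − 84 = -2.5
x=14: ŷ = 6 + 6·14 = 90; r = 93 − 90 = 3
Largest |r| is 3 at x = 14, residual 3.

r = 3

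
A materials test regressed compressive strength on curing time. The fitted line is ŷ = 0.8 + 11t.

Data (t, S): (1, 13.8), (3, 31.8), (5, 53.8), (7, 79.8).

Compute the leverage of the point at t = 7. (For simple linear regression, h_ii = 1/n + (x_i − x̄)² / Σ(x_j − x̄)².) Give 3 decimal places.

t̄ = (1 + 3 + 5 + 7)/4 = 4
Σ(t − t̄)² = 9 + 1 + 1 + 9 = 20
h = 1/4 + (3)²/20 = 0.25 + 0.45 = 0.700

h = 0.700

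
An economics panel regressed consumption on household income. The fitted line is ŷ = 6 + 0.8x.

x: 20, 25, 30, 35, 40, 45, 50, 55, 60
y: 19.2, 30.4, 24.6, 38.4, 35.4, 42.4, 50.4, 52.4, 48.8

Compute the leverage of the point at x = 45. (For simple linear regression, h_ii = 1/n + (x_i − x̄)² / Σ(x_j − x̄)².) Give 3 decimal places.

h = 0.128

x̄ = (20 + 25 + 30 + 35 + 40 + 45 + 50 + 55 + 60)/9 = 40
Σ(x − x̄)² = 400 + 225 + 100 + 25 + 0 + 25 + 100 + 225 + 400 = 1500
h = 1/9 + (5)²/1500 = 0.111111 + 0.0166667 = 0.128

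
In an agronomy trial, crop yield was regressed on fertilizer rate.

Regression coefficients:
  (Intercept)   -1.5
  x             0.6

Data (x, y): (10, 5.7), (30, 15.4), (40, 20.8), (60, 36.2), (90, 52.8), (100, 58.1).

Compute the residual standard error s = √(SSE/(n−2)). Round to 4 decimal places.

x=10: ŷ = -1.5 + 0.6·10 = 4.5; e = 5.7 − 4.5 = 1.2
x=30: ŷ = -1.5 + 0.6·30 = 16.5; e = 15.4 − 16.5 = -1.1
x=40: ŷ = -1.5 + 0.6·40 = 22.5; e = 20.8 − 22.5 = -1.7
x=60: ŷ = -1.5 + 0.6·60 = 34.5; e = 36.2 − 34.5 = 1.7
x=90: ŷ = -1.5 + 0.6·90 = 52.5; e = 52.8 − 52.5 = 0.3
x=100: ŷ = -1.5 + 0.6·100 = 58.5; e = 58.1 − 58.5 = -0.4
SSE = 1.44 + 1.21 + 2.89 + 2.89 + 0.09 + 0.16 = 8.68
s = √(8.68/4) = √2.17 ≈ 1.4731

s = 1.4731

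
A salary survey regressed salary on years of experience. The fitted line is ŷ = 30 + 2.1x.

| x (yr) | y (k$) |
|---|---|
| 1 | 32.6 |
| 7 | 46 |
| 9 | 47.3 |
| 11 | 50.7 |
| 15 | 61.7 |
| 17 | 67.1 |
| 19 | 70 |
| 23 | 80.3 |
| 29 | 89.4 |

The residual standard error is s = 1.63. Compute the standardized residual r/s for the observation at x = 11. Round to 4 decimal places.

-1.4724

ŷ = 30 + 2.1·11 = 53.1
r = 50.7 − 53.1 = -2.4
r/s = -2.4 / 1.63 = -1.4724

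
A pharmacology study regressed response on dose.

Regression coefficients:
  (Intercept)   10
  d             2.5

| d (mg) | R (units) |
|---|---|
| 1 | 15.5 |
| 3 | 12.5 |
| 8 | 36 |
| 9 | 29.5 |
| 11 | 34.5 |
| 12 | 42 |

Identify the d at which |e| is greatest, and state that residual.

d = 8, e = 6

d=1: ŷ = 10 + 2.5·1 = 12.5; e = 15.5 − 12.5 = 3
d=3: ŷ = 10 + 2.5·3 = 17.5; e = 12.5 − 17.5 = -5
d=8: ŷ = 10 + 2.5·8 = 30; e = 36 − 30 = 6
d=9: ŷ = 10 + 2.5·9 = 32.5; e = 29.5 − 32.5 = -3
d=11: ŷ = 10 + 2.5·11 = 37.5; e = 34.5 − 37.5 = -3
d=12: ŷ = 10 + 2.5·12 = 40; e = 42 − 40 = 2
Largest |e| is 6 at d = 8, residual 6.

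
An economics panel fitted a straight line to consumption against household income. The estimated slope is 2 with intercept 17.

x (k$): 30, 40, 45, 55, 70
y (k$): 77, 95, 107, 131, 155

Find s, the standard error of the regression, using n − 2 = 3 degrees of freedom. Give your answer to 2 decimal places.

x=30: ŷ = 17 + 2·30 = 77; r = 77 − 77 = 0
x=40: ŷ = 17 + 2·40 = 97; r = 95 − 97 = -2
x=45: ŷ = 17 + 2·45 = 107; r = 107 − 107 = 0
x=55: ŷ = 17 + 2·55 = 127; r = 131 − 127 = 4
x=70: ŷ = 17 + 2·70 = 157; r = 155 − 157 = -2
SSE = 0 + 4 + 0 + 16 + 4 = 24
s = √(24/3) = √8 ≈ 2.83

s = 2.83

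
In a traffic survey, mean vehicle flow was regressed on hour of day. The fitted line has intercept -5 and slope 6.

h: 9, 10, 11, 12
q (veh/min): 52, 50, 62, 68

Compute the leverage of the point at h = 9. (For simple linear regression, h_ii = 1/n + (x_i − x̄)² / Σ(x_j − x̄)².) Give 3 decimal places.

h = 0.700

h̄ = (9 + 10 + 11 + 12)/4 = 10.5
Σ(h − h̄)² = 2.25 + 0.25 + 0.25 + 2.25 = 5
h = 1/4 + (-1.5)²/5 = 0.25 + 0.45 = 0.700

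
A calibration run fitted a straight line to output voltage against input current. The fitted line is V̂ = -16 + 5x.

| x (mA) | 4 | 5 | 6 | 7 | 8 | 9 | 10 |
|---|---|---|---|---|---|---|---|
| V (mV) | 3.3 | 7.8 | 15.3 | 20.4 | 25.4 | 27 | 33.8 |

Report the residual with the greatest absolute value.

x=4: V̂ = -16 + 5·4 = 4; r = 3.3 − 4 = -0.7
x=5: V̂ = -16 + 5·5 = 9; r = 7.8 − 9 = -1.2
x=6: V̂ = -16 + 5·6 = 14; r = 15.3 − 14 = 1.3
x=7: V̂ = -16 + 5·7 = 19; r = 20.4 − 19 = 1.4
x=8: V̂ = -16 + 5·8 = 24; r = 25.4 − 24 = 1.4
x=9: V̂ = -16 + 5·9 = 29; r = 27 − 29 = -2
x=10: V̂ = -16 + 5·10 = 34; r = 33.8 − 34 = -0.2
Largest |r| is 2 at x = 9, residual -2.

r = -2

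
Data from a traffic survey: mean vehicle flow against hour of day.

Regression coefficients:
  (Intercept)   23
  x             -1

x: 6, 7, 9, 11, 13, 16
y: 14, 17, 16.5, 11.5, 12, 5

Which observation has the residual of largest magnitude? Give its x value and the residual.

x = 6, r = -3

x=6: ŷ = 23 − 6 = 17; r = 14 − 17 = -3
x=7: ŷ = 23 − 7 = 16; r = 17 − 16 = 1
x=9: ŷ = 23 − 9 = 14; r = 16.5 − 14 = 2.5
x=11: ŷ = 23 − 11 = 12; r = 11.5 − 12 = -0.5
x=13: ŷ = 23 − 13 = 10; r = 12 − 10 = 2
x=16: ŷ = 23 − 16 = 7; r = 5 − 7 = -2
Largest |r| is 3 at x = 6, residual -3.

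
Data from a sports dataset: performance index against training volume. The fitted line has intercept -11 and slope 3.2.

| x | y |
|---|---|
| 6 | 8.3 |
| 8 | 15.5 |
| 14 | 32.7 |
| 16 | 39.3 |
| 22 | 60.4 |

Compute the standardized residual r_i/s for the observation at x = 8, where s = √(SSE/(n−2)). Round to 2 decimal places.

0.80

x=6: ŷ = -11 + 3.2·6 = 8.2; r = 8.3 − 8.2 = 0.1
x=8: ŷ = -11 + 3.2·8 = 14.6; r = 15.5 − 14.6 = 0.9
x=14: ŷ = -11 + 3.2·14 = 33.8; r = 32.7 − 33.8 = -1.1
x=16: ŷ = -11 + 3.2·16 = 40.2; r = 39.3 − 40.2 = -0.9
x=22: ŷ = -11 + 3.2·22 = 59.4; r = 60.4 − 59.4 = 1
SSE = 0.01 + 0.81 + 1.21 + 0.81 + 1 = 3.84
s = √(3.84/3) = 1.13137
r/s = 0.9 / 1.13137 = 0.80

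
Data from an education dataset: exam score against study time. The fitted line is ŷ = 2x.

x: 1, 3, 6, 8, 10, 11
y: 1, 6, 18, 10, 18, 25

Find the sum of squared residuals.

x=1: ŷ = 2·1 = 2; e = 1 − 2 = -1
x=3: ŷ = 2·3 = 6; e = 6 − 6 = 0
x=6: ŷ = 2·6 = 12; e = 18 − 12 = 6
x=8: ŷ = 2·8 = 16; e = 10 − 16 = -6
x=10: ŷ = 2·10 = 20; e = 18 − 20 = -2
x=11: ŷ = 2·11 = 22; e = 25 − 22 = 3
SSE = 1 + 0 + 36 + 36 + 4 + 9 = 86

SSE = 86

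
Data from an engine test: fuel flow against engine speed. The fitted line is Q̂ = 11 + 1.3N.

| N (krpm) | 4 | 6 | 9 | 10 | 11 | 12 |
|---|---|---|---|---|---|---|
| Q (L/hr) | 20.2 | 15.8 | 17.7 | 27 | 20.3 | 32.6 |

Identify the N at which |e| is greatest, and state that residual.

N=4: Q̂ = 11 + 1.3·4 = 16.2; e = 20.2 − 16.2 = 4
N=6: Q̂ = 11 + 1.3·6 = 18.8; e = 15.8 − 18.8 = -3
N=9: Q̂ = 11 + 1.3·9 = 22.7; e = 17.7 − 22.7 = -5
N=10: Q̂ = 11 + 1.3·10 = 24; e = 27 − 24 = 3
N=11: Q̂ = 11 + 1.3·11 = 25.3; e = 20.3 − 25.3 = -5
N=12: Q̂ = 11 + 1.3·12 = 26.6; e = 32.6 − 26.6 = 6
Largest |e| is 6 at N = 12, residual 6.

N = 12, e = 6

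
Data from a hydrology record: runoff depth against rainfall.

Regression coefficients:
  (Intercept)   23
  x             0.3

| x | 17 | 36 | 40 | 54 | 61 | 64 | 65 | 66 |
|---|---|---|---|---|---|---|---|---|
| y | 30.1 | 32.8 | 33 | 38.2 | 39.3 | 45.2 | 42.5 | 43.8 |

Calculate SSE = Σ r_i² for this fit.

SSE = 24

x=17: ŷ = 23 + 0.3·17 = 28.1; r = 30.1 − 28.1 = 2
x=36: ŷ = 23 + 0.3·36 = 33.8; r = 32.8 − 33.8 = -1
x=40: ŷ = 23 + 0.3·40 = 35; r = 33 − 35 = -2
x=54: ŷ = 23 + 0.3·54 = 39.2; r = 38.2 − 39.2 = -1
x=61: ŷ = 23 + 0.3·61 = 41.3; r = 39.3 − 41.3 = -2
x=64: ŷ = 23 + 0.3·64 = 42.2; r = 45.2 − 42.2 = 3
x=65: ŷ = 23 + 0.3·65 = 42.5; r = 42.5 − 42.5 = 0
x=66: ŷ = 23 + 0.3·66 = 42.8; r = 43.8 − 42.8 = 1
SSE = 4 + 1 + 4 + 1 + 4 + 9 + 0 + 1 = 24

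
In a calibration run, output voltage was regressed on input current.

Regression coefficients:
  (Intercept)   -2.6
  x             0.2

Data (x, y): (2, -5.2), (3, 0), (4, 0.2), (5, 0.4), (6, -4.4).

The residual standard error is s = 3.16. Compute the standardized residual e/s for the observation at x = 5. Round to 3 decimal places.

0.633

ŷ = -2.6 + 0.2·5 = -1.6
e = 0.4 − (-1.6) = 2
e/s = 2 / 3.16 = 0.633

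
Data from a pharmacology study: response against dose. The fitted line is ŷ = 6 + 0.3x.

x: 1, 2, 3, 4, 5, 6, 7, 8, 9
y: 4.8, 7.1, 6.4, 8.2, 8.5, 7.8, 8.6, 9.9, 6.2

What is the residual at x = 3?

r = -0.5

ŷ = 6 + 0.3·3 = 6.9
r = 6.4 − 6.9 = -0.5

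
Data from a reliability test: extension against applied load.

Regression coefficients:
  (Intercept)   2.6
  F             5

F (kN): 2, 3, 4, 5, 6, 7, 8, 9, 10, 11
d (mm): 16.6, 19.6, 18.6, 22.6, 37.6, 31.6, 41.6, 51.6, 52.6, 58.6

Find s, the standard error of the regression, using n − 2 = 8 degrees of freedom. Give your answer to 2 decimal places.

F=2: ŷ = 2.6 + 5·2 = 12.6; e = 16.6 − 12.6 = 4
F=3: ŷ = 2.6 + 5·3 = 17.6; e = 19.6 − 17.6 = 2
F=4: ŷ = 2.6 + 5·4 = 22.6; e = 18.6 − 22.6 = -4
F=5: ŷ = 2.6 + 5·5 = 27.6; e = 22.6 − 27.6 = -5
F=6: ŷ = 2.6 + 5·6 = 32.6; e = 37.6 − 32.6 = 5
F=7: ŷ = 2.6 + 5·7 = 37.6; e = 31.6 − 37.6 = -6
F=8: ŷ = 2.6 + 5·8 = 42.6; e = 41.6 − 42.6 = -1
F=9: ŷ = 2.6 + 5·9 = 47.6; e = 51.6 − 47.6 = 4
F=10: ŷ = 2.6 + 5·10 = 52.6; e = 52.6 − 52.6 = 0
F=11: ŷ = 2.6 + 5·11 = 57.6; e = 58.6 − 57.6 = 1
SSE = 16 + 4 + 16 + 25 + 25 + 36 + 1 + 16 + 0 + 1 = 140
s = √(140/8) = √17.5 ≈ 4.18

s = 4.18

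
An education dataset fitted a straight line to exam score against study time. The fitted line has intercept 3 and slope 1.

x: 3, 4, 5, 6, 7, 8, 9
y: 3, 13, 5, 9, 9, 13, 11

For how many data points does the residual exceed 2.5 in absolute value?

x=3: ŷ = 3 + 3 = 6; r = 3 − 6 = -3
x=4: ŷ = 3 + 4 = 7; r = 13 − 7 = 6
x=5: ŷ = 3 + 5 = 8; r = 5 − 8 = -3
x=6: ŷ = 3 + 6 = 9; r = 9 − 9 = 0
x=7: ŷ = 3 + 7 = 10; r = 9 − 10 = -1
x=8: ŷ = 3 + 8 = 11; r = 13 − 11 = 2
x=9: ŷ = 3 + 9 = 12; r = 11 − 12 = -1
|r| > 2.5: x=3 (|r|=3), x=4 (|r|=6), x=5 (|r|=3) → 3

3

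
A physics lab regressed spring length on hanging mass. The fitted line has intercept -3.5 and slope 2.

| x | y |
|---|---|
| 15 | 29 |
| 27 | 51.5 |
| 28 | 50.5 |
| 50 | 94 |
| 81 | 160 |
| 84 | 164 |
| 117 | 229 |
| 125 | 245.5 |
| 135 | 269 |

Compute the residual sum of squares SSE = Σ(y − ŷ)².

x=15: ŷ = -3.5 + 2·15 = 26.5; r = 29 − 26.5 = 2.5
x=27: ŷ = -3.5 + 2·27 = 50.5; r = 51.5 − 50.5 = 1
x=28: ŷ = -3.5 + 2·28 = 52.5; r = 50.5 − 52.5 = -2
x=50: ŷ = -3.5 + 2·50 = 96.5; r = 94 − 96.5 = -2.5
x=81: ŷ = -3.5 + 2·81 = 158.5; r = 160 − 158.5 = 1.5
x=84: ŷ = -3.5 + 2·84 = 164.5; r = 164 − 164.5 = -0.5
x=117: ŷ = -3.5 + 2·117 = 230.5; r = 229 − 230.5 = -1.5
x=125: ŷ = -3.5 + 2·125 = 246.5; r = 245.5 − 246.5 = -1
x=135: ŷ = -3.5 + 2·135 = 266.5; r = 269 − 266.5 = 2.5
SSE = 6.25 + 1 + 4 + 6.25 + 2.25 + 0.25 + 2.25 + 1 + 6.25 = 29.5

SSE = 29.5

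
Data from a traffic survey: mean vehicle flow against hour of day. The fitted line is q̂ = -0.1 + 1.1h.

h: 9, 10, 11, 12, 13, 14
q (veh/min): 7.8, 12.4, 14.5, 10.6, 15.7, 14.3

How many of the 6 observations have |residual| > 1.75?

3

h=9: q̂ = -0.1 + 1.1·9 = 9.8; r = 7.8 − 9.8 = -2
h=10: q̂ = -0.1 + 1.1·10 = 10.9; r = 12.4 − 10.9 = 1.5
h=11: q̂ = -0.1 + 1.1·11 = 12; r = 14.5 − 12 = 2.5
h=12: q̂ = -0.1 + 1.1·12 = 13.1; r = 10.6 − 13.1 = -2.5
h=13: q̂ = -0.1 + 1.1·13 = 14.2; r = 15.7 − 14.2 = 1.5
h=14: q̂ = -0.1 + 1.1·14 = 15.3; r = 14.3 − 15.3 = -1
|r| > 1.75: h=9 (|r|=2), h=11 (|r|=2.5), h=12 (|r|=2.5) → 3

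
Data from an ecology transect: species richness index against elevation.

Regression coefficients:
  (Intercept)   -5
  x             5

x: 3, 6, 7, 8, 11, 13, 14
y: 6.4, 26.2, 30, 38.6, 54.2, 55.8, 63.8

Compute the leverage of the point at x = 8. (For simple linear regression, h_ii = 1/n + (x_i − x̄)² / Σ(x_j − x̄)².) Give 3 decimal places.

h = 0.151

x̄ = (3 + 6 + 7 + 8 + 11 + 13 + 14)/7 = 8.85714
Σ(x − x̄)² = 34.3061 + 8.16327 + 3.44898 + 0.734694 + 4.59184 + 17.1633 + 26.449 = 94.8571
h = 1/7 + (-0.857143)²/94.8571 = 0.142857 + 0.00774527 = 0.151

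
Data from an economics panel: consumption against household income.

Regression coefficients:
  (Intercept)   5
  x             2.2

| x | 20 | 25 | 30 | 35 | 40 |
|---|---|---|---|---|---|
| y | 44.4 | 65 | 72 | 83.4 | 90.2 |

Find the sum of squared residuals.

x=20: ŷ = 5 + 2.2·20 = 49; e = 44.4 − 49 = -4.6
x=25: ŷ = 5 + 2.2·25 = 60; e = 65 − 60 = 5
x=30: ŷ = 5 + 2.2·30 = 71; e = 72 − 71 = 1
x=35: ŷ = 5 + 2.2·35 = 82; e = 83.4 − 82 = 1.4
x=40: ŷ = 5 + 2.2·40 = 93; e = 90.2 − 93 = -2.8
SSE = 21.16 + 25 + 1 + 1.96 + 7.84 = 56.96

SSE = 56.96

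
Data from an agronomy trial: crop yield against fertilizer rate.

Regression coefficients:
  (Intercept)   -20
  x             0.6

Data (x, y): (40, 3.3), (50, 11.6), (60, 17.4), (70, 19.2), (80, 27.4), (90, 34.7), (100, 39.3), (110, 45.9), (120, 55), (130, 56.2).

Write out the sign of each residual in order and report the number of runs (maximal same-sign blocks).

7 runs

x=40: ŷ = -20 + 0.6·40 = 4; r = 3.3 − 4 = -0.7
x=50: ŷ = -20 + 0.6·50 = 10; r = 11.6 − 10 = 1.6
x=60: ŷ = -20 + 0.6·60 = 16; r = 17.4 − 16 = 1.4
x=70: ŷ = -20 + 0.6·70 = 22; r = 19.2 − 22 = -2.8
x=80: ŷ = -20 + 0.6·80 = 28; r = 27.4 − 28 = -0.6
x=90: ŷ = -20 + 0.6·90 = 34; r = 34.7 − 34 = 0.7
x=100: ŷ = -20 + 0.6·100 = 40; r = 39.3 − 40 = -0.7
x=110: ŷ = -20 + 0.6·110 = 46; r = 45.9 − 46 = -0.1
x=120: ŷ = -20 + 0.6·120 = 52; r = 55 − 52 = 3
x=130: ŷ = -20 + 0.6·130 = 58; r = 56.2 − 58 = -1.8
Signs: − + + − − + − − + −
Runs: −×1, +×2, −×2, +×1, −×2, +×1, −×1 → 7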